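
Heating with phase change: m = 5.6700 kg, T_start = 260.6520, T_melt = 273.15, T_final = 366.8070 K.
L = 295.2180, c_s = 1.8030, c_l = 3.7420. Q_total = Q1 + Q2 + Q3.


Q1 (sensible, solid) = 5.6700 * 1.8030 * 12.4980 = 127.7672 kJ
Q2 (latent) = 5.6700 * 295.2180 = 1673.8861 kJ
Q3 (sensible, liquid) = 5.6700 * 3.7420 * 93.6570 = 1987.1337 kJ
Q_total = 3788.7869 kJ

3788.7869 kJ


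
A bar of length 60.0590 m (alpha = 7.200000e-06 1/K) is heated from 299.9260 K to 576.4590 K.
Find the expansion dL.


dT = 276.5330 K
dL = 7.200000e-06 * 60.0590 * 276.5330 = 0.119580 m
L_final = 60.178580 m

dL = 0.119580 m


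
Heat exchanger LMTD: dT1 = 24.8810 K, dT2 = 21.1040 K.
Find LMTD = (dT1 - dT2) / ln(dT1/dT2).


dT1/dT2 = 1.1790
ln(dT1/dT2) = 0.1646
LMTD = 3.7770 / 0.1646 = 22.9407 K

22.9407 K


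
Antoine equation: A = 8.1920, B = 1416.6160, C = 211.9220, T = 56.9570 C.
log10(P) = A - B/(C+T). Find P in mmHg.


C+T = 268.8790
B/(C+T) = 5.2686
log10(P) = 8.1920 - 5.2686 = 2.9234
P = 10^2.9234 = 838.3003 mmHg

838.3003 mmHg


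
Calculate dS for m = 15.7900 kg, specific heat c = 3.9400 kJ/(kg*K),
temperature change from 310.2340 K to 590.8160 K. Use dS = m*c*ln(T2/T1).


T2/T1 = 1.9044
ln(T2/T1) = 0.6442
dS = 15.7900 * 3.9400 * 0.6442 = 40.0760 kJ/K

40.0760 kJ/K


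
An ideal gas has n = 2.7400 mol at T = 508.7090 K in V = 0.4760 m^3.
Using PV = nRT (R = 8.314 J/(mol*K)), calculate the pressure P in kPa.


P = nRT/V = 2.7400 * 8.314 * 508.7090 / 0.4760
= 11588.5742 / 0.4760 = 24345.7440 Pa = 24.3457 kPa

24.3457 kPa


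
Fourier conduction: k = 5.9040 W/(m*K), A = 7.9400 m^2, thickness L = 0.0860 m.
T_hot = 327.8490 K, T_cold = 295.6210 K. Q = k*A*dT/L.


dT = 32.2280 K
Q = 5.9040 * 7.9400 * 32.2280 / 0.0860 = 17567.1680 W

17567.1680 W


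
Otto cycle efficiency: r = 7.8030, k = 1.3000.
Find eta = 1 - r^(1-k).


r^(k-1) = 1.8522
eta = 1 - 1/1.8522 = 0.4601 = 46.0090%

46.0090%


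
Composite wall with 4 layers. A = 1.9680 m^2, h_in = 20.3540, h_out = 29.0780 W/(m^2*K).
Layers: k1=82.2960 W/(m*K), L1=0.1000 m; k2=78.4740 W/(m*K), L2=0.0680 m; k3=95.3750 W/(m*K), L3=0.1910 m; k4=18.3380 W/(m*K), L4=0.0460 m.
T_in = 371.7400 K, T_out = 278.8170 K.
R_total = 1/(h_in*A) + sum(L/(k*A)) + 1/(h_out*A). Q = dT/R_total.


R_conv_in = 1/(20.3540*1.9680) = 0.0250
R_1 = 0.1000/(82.2960*1.9680) = 0.0006
R_2 = 0.0680/(78.4740*1.9680) = 0.0004
R_3 = 0.1910/(95.3750*1.9680) = 0.0010
R_4 = 0.0460/(18.3380*1.9680) = 0.0013
R_conv_out = 1/(29.0780*1.9680) = 0.0175
R_total = 0.0458 K/W
Q = 92.9230 / 0.0458 = 2029.3597 W

R_total = 0.0458 K/W, Q = 2029.3597 W


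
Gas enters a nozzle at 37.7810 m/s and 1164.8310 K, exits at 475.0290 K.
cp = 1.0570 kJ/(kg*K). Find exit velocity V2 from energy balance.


dT = 689.8020 K
2*cp*1000*dT = 1458241.4280
V1^2 = 1427.4040
V2 = sqrt(1459668.8320) = 1208.1676 m/s

1208.1676 m/s


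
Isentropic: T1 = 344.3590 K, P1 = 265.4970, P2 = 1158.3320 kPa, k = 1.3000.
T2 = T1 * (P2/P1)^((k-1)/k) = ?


(k-1)/k = 0.2308
(P2/P1)^exp = 1.4049
T2 = 344.3590 * 1.4049 = 483.7840 K

483.7840 K


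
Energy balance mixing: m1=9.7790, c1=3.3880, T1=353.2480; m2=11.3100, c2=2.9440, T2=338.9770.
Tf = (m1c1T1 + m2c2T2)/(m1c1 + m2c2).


num = 22990.3436
den = 66.4279
Tf = 346.0947 K

346.0947 K


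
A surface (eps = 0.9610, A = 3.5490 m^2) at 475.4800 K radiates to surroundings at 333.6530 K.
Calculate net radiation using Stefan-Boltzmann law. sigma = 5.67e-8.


T^4 = 5.1113e+10
Tsurr^4 = 1.2393e+10
Q = 0.9610 * 5.67e-8 * 3.5490 * 3.8720e+10 = 7487.6150 W

7487.6150 W


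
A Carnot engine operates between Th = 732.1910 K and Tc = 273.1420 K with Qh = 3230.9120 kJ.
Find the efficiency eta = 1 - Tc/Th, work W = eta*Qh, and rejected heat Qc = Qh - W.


eta = 1 - 273.1420/732.1910 = 0.6270
W = 0.6270 * 3230.9120 = 2025.6285 kJ
Qc = 3230.9120 - 2025.6285 = 1205.2835 kJ

eta = 62.6953%, W = 2025.6285 kJ, Qc = 1205.2835 kJ


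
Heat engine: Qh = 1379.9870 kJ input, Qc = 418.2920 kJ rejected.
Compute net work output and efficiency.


W = 1379.9870 - 418.2920 = 961.6950 kJ
eta = 961.6950 / 1379.9870 = 0.6969 = 69.6887%

W = 961.6950 kJ, eta = 69.6887%


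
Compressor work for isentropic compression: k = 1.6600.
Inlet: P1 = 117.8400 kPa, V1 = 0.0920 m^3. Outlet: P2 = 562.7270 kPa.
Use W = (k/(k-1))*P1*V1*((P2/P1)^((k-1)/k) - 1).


(k-1)/k = 0.3976
(P2/P1)^exp = 1.8619
W = 2.5152 * 117.8400 * 0.0920 * (1.8619 - 1) = 23.5029 kJ

23.5029 kJ


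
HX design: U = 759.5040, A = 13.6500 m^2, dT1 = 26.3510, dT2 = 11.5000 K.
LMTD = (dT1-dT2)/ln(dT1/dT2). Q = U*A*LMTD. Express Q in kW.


LMTD = 17.9109 K
Q = 759.5040 * 13.6500 * 17.9109 = 185686.5711 W = 185.6866 kW

185.6866 kW


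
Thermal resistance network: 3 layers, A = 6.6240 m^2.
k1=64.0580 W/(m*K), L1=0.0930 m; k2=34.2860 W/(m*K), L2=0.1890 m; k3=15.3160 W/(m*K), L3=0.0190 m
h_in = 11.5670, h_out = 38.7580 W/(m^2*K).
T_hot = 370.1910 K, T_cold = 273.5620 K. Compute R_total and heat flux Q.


R_conv_in = 1/(11.5670*6.6240) = 0.0131
R_1 = 0.0930/(64.0580*6.6240) = 0.0002
R_2 = 0.1890/(34.2860*6.6240) = 0.0008
R_3 = 0.0190/(15.3160*6.6240) = 0.0002
R_conv_out = 1/(38.7580*6.6240) = 0.0039
R_total = 0.0182 K/W
Q = 96.6290 / 0.0182 = 5313.6068 W

R_total = 0.0182 K/W, Q = 5313.6068 W


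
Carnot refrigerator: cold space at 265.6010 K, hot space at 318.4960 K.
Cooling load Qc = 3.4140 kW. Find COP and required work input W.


COP = 265.6010 / 52.8950 = 5.0213
W = 3.4140 / 5.0213 = 0.6799 kW

COP = 5.0213, W = 0.6799 kW


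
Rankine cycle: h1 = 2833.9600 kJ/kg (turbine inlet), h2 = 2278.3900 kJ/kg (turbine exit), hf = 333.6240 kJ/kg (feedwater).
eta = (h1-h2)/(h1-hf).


W = 555.5700 kJ/kg
Q_in = 2500.3360 kJ/kg
eta = 0.2222 = 22.2198%

eta = 22.2198%


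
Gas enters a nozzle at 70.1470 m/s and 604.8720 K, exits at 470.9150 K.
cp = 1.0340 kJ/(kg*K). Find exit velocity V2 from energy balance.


dT = 133.9570 K
2*cp*1000*dT = 277023.0760
V1^2 = 4920.6016
V2 = sqrt(281943.6776) = 530.9837 m/s

530.9837 m/s


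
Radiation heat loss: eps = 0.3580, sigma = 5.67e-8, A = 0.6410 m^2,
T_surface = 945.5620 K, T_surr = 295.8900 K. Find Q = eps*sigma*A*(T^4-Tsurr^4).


T^4 = 7.9939e+11
Tsurr^4 = 7.6652e+09
Q = 0.3580 * 5.67e-8 * 0.6410 * 7.9173e+11 = 10301.4825 W

10301.4825 W


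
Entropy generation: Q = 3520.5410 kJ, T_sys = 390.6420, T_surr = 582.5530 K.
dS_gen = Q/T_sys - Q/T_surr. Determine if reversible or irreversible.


dS_sys = 3520.5410/390.6420 = 9.0122 kJ/K
dS_surr = -3520.5410/582.5530 = -6.0433 kJ/K
dS_gen = 9.0122 - 6.0433 = 2.9689 kJ/K (irreversible)

dS_gen = 2.9689 kJ/K, irreversible


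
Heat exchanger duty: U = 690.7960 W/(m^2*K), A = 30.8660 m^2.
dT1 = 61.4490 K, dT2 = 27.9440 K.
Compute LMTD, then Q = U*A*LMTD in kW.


LMTD = 42.5188 K
Q = 690.7960 * 30.8660 * 42.5188 = 906589.7088 W = 906.5897 kW

906.5897 kW


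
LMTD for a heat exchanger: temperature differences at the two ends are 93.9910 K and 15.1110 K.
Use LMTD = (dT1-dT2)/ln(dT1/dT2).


dT1/dT2 = 6.2200
ln(dT1/dT2) = 1.8278
LMTD = 78.8800 / 1.8278 = 43.1563 K

43.1563 K


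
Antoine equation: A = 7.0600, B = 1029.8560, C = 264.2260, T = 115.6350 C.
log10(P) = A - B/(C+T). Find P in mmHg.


C+T = 379.8610
B/(C+T) = 2.7111
log10(P) = 7.0600 - 2.7111 = 4.3489
P = 10^4.3489 = 22328.5708 mmHg

22328.5708 mmHg


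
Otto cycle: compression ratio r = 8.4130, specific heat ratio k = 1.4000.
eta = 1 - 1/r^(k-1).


r^(k-1) = 2.3441
eta = 1 - 1/2.3441 = 0.5734 = 57.3401%

57.3401%


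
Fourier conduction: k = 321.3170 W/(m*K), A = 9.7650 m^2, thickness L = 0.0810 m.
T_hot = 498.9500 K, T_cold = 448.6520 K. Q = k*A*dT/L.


dT = 50.2980 K
Q = 321.3170 * 9.7650 * 50.2980 / 0.0810 = 1948370.9640 W

1948370.9640 W


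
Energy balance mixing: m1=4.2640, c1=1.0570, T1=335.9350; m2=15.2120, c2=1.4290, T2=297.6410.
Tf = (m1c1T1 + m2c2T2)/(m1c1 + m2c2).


num = 7984.1798
den = 26.2450
Tf = 304.2172 K

304.2172 K


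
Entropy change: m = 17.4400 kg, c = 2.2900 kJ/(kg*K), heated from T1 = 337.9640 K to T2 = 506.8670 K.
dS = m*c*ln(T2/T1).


T2/T1 = 1.4998
ln(T2/T1) = 0.4053
dS = 17.4400 * 2.2900 * 0.4053 = 16.1871 kJ/K

16.1871 kJ/K


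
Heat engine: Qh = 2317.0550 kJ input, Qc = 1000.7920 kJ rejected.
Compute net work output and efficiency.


W = 2317.0550 - 1000.7920 = 1316.2630 kJ
eta = 1316.2630 / 2317.0550 = 0.5681 = 56.8076%

W = 1316.2630 kJ, eta = 56.8076%


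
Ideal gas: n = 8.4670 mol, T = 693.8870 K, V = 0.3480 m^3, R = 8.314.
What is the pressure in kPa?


P = nRT/V = 8.4670 * 8.314 * 693.8870 / 0.3480
= 48845.9242 / 0.3480 = 140361.8511 Pa = 140.3619 kPa

140.3619 kPa


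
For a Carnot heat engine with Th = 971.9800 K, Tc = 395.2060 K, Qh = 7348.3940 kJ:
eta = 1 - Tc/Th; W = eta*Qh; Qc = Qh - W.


eta = 1 - 395.2060/971.9800 = 0.5934
W = 0.5934 * 7348.3940 = 4360.5451 kJ
Qc = 7348.3940 - 4360.5451 = 2987.8489 kJ

eta = 59.3401%, W = 4360.5451 kJ, Qc = 2987.8489 kJ


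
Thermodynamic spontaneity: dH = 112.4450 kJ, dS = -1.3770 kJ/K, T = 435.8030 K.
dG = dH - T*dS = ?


T*dS = 435.8030 * -1.3770 = -600.1007 kJ
dG = 112.4450 + 600.1007 = 712.5457 kJ (non-spontaneous)

dG = 712.5457 kJ, non-spontaneous


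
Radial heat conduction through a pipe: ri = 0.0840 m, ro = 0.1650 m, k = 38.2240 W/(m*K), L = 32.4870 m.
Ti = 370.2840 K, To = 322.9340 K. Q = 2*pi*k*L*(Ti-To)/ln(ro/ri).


dT = 47.3500 K
ln(ro/ri) = 0.6751
Q = 2*pi*38.2240*32.4870*47.3500 / 0.6751 = 547216.3162 W

547216.3162 W


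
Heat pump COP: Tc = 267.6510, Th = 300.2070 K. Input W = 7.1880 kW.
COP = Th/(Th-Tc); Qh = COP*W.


COP = 300.2070 / 32.5560 = 9.2212
Qh = 9.2212 * 7.1880 = 66.2823 kW

COP = 9.2212, Qh = 66.2823 kW


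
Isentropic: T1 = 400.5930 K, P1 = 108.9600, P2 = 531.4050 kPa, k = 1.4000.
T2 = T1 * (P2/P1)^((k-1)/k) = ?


(k-1)/k = 0.2857
(P2/P1)^exp = 1.5726
T2 = 400.5930 * 1.5726 = 629.9703 K

629.9703 K


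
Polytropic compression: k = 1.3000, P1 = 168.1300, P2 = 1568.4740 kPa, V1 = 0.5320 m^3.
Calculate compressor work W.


(k-1)/k = 0.2308
(P2/P1)^exp = 1.6742
W = 4.3333 * 168.1300 * 0.5320 * (1.6742 - 1) = 261.3171 kJ

261.3171 kJ


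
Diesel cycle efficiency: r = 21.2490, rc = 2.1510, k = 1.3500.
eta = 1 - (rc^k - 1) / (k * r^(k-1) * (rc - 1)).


r^(k-1) = 2.9145
rc^k = 2.8123
eta = 0.5998 = 59.9818%

59.9818%


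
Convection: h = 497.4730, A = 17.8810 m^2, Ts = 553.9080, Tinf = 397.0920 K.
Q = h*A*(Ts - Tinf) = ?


dT = 156.8160 K
Q = 497.4730 * 17.8810 * 156.8160 = 1394927.6720 W

1394927.6720 W


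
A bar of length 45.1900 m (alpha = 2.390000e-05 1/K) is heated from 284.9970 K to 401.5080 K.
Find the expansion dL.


dT = 116.5110 K
dL = 2.390000e-05 * 45.1900 * 116.5110 = 0.125837 m
L_final = 45.315837 m

dL = 0.125837 m


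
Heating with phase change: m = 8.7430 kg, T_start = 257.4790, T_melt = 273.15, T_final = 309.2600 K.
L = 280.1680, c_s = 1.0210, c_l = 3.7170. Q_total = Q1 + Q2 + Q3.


Q1 (sensible, solid) = 8.7430 * 1.0210 * 15.6710 = 139.8888 kJ
Q2 (latent) = 8.7430 * 280.1680 = 2449.5088 kJ
Q3 (sensible, liquid) = 8.7430 * 3.7170 * 36.1100 = 1173.4931 kJ
Q_total = 3762.8907 kJ

3762.8907 kJ


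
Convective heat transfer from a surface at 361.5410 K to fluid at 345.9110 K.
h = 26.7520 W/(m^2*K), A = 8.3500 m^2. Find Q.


dT = 15.6300 K
Q = 26.7520 * 8.3500 * 15.6300 = 3491.4169 W

3491.4169 W


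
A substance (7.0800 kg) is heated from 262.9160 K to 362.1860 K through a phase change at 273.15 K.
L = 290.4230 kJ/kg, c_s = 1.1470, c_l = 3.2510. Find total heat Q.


Q1 (sensible, solid) = 7.0800 * 1.1470 * 10.2340 = 83.1079 kJ
Q2 (latent) = 7.0800 * 290.4230 = 2056.1948 kJ
Q3 (sensible, liquid) = 7.0800 * 3.2510 * 89.0360 = 2049.3487 kJ
Q_total = 4188.6514 kJ

4188.6514 kJ


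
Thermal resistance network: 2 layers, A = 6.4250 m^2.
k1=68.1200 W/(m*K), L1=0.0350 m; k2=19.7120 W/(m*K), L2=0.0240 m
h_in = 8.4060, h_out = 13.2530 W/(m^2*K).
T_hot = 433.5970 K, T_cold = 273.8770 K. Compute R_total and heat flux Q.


R_conv_in = 1/(8.4060*6.4250) = 0.0185
R_1 = 0.0350/(68.1200*6.4250) = 7.9969e-05
R_2 = 0.0240/(19.7120*6.4250) = 0.0002
R_conv_out = 1/(13.2530*6.4250) = 0.0117
R_total = 0.0305 K/W
Q = 159.7200 / 0.0305 = 5231.7531 W

R_total = 0.0305 K/W, Q = 5231.7531 W


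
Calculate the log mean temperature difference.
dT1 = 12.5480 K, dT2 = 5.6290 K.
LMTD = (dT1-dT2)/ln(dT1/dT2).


dT1/dT2 = 2.2292
ln(dT1/dT2) = 0.8016
LMTD = 6.9190 / 0.8016 = 8.6312 K

8.6312 K


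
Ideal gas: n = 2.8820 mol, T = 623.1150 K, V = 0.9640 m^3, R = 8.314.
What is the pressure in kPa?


P = nRT/V = 2.8820 * 8.314 * 623.1150 / 0.9640
= 14930.4261 / 0.9640 = 15487.9939 Pa = 15.4880 kPa

15.4880 kPa


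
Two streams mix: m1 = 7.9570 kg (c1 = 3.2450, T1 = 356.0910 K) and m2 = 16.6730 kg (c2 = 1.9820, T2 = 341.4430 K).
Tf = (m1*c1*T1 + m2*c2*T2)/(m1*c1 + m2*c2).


num = 20477.7217
den = 58.8664
Tf = 347.8680 K

347.8680 K


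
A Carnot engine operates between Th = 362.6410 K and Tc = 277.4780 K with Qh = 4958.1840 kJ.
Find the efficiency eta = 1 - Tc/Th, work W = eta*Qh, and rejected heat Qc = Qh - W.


eta = 1 - 277.4780/362.6410 = 0.2348
W = 0.2348 * 4958.1840 = 1164.3852 kJ
Qc = 4958.1840 - 1164.3852 = 3793.7988 kJ

eta = 23.4841%, W = 1164.3852 kJ, Qc = 3793.7988 kJ


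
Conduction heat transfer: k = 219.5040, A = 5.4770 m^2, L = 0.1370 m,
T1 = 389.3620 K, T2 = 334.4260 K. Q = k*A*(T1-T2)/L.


dT = 54.9360 K
Q = 219.5040 * 5.4770 * 54.9360 / 0.1370 = 482082.8113 W

482082.8113 W


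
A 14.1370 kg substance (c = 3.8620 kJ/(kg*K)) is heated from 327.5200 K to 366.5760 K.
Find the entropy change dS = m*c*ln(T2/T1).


T2/T1 = 1.1192
ln(T2/T1) = 0.1127
dS = 14.1370 * 3.8620 * 0.1127 = 6.1507 kJ/K

6.1507 kJ/K


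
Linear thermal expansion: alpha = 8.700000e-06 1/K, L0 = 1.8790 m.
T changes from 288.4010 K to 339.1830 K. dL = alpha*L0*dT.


dT = 50.7820 K
dL = 8.700000e-06 * 1.8790 * 50.7820 = 0.000830 m
L_final = 1.879830 m

dL = 0.000830 m


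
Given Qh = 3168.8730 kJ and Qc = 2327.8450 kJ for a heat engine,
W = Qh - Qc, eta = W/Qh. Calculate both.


W = 3168.8730 - 2327.8450 = 841.0280 kJ
eta = 841.0280 / 3168.8730 = 0.2654 = 26.5403%

W = 841.0280 kJ, eta = 26.5403%


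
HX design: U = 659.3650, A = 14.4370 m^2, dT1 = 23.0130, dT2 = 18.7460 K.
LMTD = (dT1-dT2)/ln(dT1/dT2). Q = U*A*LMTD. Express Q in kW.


LMTD = 20.8066 K
Q = 659.3650 * 14.4370 * 20.8066 = 198063.5498 W = 198.0635 kW

198.0635 kW


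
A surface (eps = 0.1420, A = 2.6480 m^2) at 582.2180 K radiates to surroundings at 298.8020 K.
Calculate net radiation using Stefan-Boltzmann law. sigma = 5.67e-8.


T^4 = 1.1491e+11
Tsurr^4 = 7.9714e+09
Q = 0.1420 * 5.67e-8 * 2.6480 * 1.0693e+11 = 2279.8563 W

2279.8563 W


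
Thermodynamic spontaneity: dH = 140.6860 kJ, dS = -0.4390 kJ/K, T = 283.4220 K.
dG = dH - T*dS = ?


T*dS = 283.4220 * -0.4390 = -124.4223 kJ
dG = 140.6860 + 124.4223 = 265.1083 kJ (non-spontaneous)

dG = 265.1083 kJ, non-spontaneous


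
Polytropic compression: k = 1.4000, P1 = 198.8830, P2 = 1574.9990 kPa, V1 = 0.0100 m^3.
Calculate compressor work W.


(k-1)/k = 0.2857
(P2/P1)^exp = 1.8062
W = 3.5000 * 198.8830 * 0.0100 * (1.8062 - 1) = 5.6119 kJ

5.6119 kJ


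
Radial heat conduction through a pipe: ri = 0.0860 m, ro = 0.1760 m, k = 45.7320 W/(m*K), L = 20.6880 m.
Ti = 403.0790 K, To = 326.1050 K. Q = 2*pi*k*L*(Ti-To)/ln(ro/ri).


dT = 76.9740 K
ln(ro/ri) = 0.7161
Q = 2*pi*45.7320*20.6880*76.9740 / 0.7161 = 638949.7379 W

638949.7379 W


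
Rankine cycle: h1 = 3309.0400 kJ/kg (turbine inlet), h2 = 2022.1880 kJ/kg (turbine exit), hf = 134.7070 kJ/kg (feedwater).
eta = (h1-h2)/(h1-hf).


W = 1286.8520 kJ/kg
Q_in = 3174.3330 kJ/kg
eta = 0.4054 = 40.5393%

eta = 40.5393%


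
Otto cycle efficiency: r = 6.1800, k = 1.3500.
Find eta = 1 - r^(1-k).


r^(k-1) = 1.8917
eta = 1 - 1/1.8917 = 0.4714 = 47.1367%

47.1367%


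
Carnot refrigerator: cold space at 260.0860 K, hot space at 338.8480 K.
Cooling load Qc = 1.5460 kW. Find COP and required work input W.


COP = 260.0860 / 78.7620 = 3.3022
W = 1.5460 / 3.3022 = 0.4682 kW

COP = 3.3022, W = 0.4682 kW


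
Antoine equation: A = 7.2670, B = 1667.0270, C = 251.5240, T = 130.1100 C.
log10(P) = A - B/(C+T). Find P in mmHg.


C+T = 381.6340
B/(C+T) = 4.3681
log10(P) = 7.2670 - 4.3681 = 2.8989
P = 10^2.8989 = 792.2638 mmHg

792.2638 mmHg


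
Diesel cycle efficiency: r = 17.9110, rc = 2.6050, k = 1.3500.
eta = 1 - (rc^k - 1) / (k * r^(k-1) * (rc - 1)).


r^(k-1) = 2.7453
rc^k = 3.6420
eta = 0.5558 = 55.5847%

55.5847%


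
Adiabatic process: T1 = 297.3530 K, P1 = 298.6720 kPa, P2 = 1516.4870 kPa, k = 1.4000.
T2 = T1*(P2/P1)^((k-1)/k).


(k-1)/k = 0.2857
(P2/P1)^exp = 1.5908
T2 = 297.3530 * 1.5908 = 473.0259 K

473.0259 K


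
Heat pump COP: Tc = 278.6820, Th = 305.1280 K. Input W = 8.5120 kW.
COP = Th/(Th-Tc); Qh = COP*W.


COP = 305.1280 / 26.4460 = 11.5378
Qh = 11.5378 * 8.5120 = 98.2095 kW

COP = 11.5378, Qh = 98.2095 kW


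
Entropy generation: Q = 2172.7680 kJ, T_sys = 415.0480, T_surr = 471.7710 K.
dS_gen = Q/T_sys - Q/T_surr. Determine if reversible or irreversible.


dS_sys = 2172.7680/415.0480 = 5.2350 kJ/K
dS_surr = -2172.7680/471.7710 = -4.6056 kJ/K
dS_gen = 5.2350 - 4.6056 = 0.6294 kJ/K (irreversible)

dS_gen = 0.6294 kJ/K, irreversible


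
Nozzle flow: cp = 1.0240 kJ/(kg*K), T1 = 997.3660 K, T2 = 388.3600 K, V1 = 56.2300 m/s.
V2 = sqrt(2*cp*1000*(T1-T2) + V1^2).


dT = 609.0060 K
2*cp*1000*dT = 1247244.2880
V1^2 = 3161.8129
V2 = sqrt(1250406.1009) = 1118.2156 m/s

1118.2156 m/s


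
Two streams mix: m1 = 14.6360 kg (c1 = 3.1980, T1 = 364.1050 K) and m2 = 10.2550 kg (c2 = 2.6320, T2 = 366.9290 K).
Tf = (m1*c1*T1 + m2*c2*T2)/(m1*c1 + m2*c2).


num = 26946.1118
den = 73.7971
Tf = 365.1379 K

365.1379 K


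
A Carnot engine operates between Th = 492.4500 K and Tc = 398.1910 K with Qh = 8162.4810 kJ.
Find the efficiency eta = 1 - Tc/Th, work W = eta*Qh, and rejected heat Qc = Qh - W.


eta = 1 - 398.1910/492.4500 = 0.1914
W = 0.1914 * 8162.4810 = 1562.3663 kJ
Qc = 8162.4810 - 1562.3663 = 6600.1147 kJ

eta = 19.1408%, W = 1562.3663 kJ, Qc = 6600.1147 kJ


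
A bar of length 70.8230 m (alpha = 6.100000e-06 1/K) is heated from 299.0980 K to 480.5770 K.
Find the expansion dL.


dT = 181.4790 K
dL = 6.100000e-06 * 70.8230 * 181.4790 = 0.078403 m
L_final = 70.901403 m

dL = 0.078403 m


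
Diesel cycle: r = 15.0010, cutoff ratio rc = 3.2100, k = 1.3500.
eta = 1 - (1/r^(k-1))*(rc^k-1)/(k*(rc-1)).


r^(k-1) = 2.5801
rc^k = 4.8282
eta = 0.5027 = 50.2696%

50.2696%


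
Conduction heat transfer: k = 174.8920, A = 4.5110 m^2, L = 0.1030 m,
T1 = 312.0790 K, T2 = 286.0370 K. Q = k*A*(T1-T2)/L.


dT = 26.0420 K
Q = 174.8920 * 4.5110 * 26.0420 / 0.1030 = 199471.0534 W

199471.0534 W


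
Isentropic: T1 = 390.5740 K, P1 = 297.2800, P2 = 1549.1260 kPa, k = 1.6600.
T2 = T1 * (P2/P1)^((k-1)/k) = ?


(k-1)/k = 0.3976
(P2/P1)^exp = 1.9277
T2 = 390.5740 * 1.9277 = 752.9120 K

752.9120 K


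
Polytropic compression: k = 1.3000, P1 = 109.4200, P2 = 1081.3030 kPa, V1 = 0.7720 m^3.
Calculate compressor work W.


(k-1)/k = 0.2308
(P2/P1)^exp = 1.6966
W = 4.3333 * 109.4200 * 0.7720 * (1.6966 - 1) = 254.9900 kJ

254.9900 kJ


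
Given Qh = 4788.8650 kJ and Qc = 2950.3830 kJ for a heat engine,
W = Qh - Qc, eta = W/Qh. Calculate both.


W = 4788.8650 - 2950.3830 = 1838.4820 kJ
eta = 1838.4820 / 4788.8650 = 0.3839 = 38.3908%

W = 1838.4820 kJ, eta = 38.3908%


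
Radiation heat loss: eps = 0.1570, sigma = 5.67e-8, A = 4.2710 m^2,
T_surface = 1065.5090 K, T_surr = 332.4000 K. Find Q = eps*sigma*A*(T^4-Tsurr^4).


T^4 = 1.2889e+12
Tsurr^4 = 1.2208e+10
Q = 0.1570 * 5.67e-8 * 4.2710 * 1.2767e+12 = 48540.8949 W

48540.8949 W


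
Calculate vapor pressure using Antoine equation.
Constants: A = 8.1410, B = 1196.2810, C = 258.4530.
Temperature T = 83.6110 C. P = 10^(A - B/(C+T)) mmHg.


C+T = 342.0640
B/(C+T) = 3.4972
log10(P) = 8.1410 - 3.4972 = 4.6438
P = 10^4.6438 = 44030.8221 mmHg

44030.8221 mmHg


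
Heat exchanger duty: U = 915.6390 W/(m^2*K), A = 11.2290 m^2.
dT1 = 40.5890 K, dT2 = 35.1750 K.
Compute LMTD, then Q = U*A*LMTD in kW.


LMTD = 37.8174 K
Q = 915.6390 * 11.2290 * 37.8174 = 388827.8850 W = 388.8279 kW

388.8279 kW


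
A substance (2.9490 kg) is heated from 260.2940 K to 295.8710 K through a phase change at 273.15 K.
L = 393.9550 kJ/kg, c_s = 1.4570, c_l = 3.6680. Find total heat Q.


Q1 (sensible, solid) = 2.9490 * 1.4570 * 12.8560 = 55.2383 kJ
Q2 (latent) = 2.9490 * 393.9550 = 1161.7733 kJ
Q3 (sensible, liquid) = 2.9490 * 3.6680 * 22.7210 = 245.7715 kJ
Q_total = 1462.7831 kJ

1462.7831 kJ


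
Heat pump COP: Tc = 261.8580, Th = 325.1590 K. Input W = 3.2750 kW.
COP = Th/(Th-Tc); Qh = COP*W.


COP = 325.1590 / 63.3010 = 5.1367
Qh = 5.1367 * 3.2750 = 16.8227 kW

COP = 5.1367, Qh = 16.8227 kW


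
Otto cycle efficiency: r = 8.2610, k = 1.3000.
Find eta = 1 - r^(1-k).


r^(k-1) = 1.8841
eta = 1 - 1/1.8841 = 0.4692 = 46.9250%

46.9250%


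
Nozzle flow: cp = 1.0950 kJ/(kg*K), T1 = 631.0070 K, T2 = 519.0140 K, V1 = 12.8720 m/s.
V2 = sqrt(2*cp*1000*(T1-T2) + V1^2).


dT = 111.9930 K
2*cp*1000*dT = 245264.6700
V1^2 = 165.6884
V2 = sqrt(245430.3584) = 495.4093 m/s

495.4093 m/s


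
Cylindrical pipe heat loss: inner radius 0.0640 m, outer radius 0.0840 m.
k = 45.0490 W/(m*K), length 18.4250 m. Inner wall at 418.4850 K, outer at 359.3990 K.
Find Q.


dT = 59.0860 K
ln(ro/ri) = 0.2719
Q = 2*pi*45.0490*18.4250*59.0860 / 0.2719 = 1133167.3518 W

1133167.3518 W


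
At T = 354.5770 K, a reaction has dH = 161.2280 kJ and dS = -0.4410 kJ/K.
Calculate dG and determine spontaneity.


T*dS = 354.5770 * -0.4410 = -156.3685 kJ
dG = 161.2280 + 156.3685 = 317.5965 kJ (non-spontaneous)

dG = 317.5965 kJ, non-spontaneous


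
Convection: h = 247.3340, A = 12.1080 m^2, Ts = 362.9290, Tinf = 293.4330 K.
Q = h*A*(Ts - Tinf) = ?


dT = 69.4960 K
Q = 247.3340 * 12.1080 * 69.4960 = 208121.0661 W

208121.0661 W


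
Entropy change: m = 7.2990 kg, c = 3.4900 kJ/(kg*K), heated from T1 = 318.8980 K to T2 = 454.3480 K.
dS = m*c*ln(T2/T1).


T2/T1 = 1.4247
ln(T2/T1) = 0.3540
dS = 7.2990 * 3.4900 * 0.3540 = 9.0174 kJ/K

9.0174 kJ/K


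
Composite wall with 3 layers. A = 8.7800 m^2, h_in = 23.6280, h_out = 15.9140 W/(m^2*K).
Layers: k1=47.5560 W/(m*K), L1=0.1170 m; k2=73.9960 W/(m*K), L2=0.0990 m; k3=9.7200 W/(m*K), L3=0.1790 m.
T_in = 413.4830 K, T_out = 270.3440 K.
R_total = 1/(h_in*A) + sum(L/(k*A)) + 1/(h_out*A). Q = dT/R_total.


R_conv_in = 1/(23.6280*8.7800) = 0.0048
R_1 = 0.1170/(47.5560*8.7800) = 0.0003
R_2 = 0.0990/(73.9960*8.7800) = 0.0002
R_3 = 0.1790/(9.7200*8.7800) = 0.0021
R_conv_out = 1/(15.9140*8.7800) = 0.0072
R_total = 0.0145 K/W
Q = 143.1390 / 0.0145 = 9866.6776 W

R_total = 0.0145 K/W, Q = 9866.6776 W


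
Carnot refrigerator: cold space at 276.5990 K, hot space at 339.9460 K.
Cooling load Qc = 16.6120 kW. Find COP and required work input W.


COP = 276.5990 / 63.3470 = 4.3664
W = 16.6120 / 4.3664 = 3.8045 kW

COP = 4.3664, W = 3.8045 kW


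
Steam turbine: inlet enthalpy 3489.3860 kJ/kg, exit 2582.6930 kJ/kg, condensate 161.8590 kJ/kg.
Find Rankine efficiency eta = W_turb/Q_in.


W = 906.6930 kJ/kg
Q_in = 3327.5270 kJ/kg
eta = 0.2725 = 27.2483%

eta = 27.2483%


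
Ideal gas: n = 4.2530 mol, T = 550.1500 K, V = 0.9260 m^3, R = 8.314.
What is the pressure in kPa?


P = nRT/V = 4.2530 * 8.314 * 550.1500 / 0.9260
= 19452.9970 / 0.9260 = 21007.5562 Pa = 21.0076 kPa

21.0076 kPa


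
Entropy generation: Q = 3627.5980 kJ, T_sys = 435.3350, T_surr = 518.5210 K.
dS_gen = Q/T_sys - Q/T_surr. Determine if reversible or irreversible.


dS_sys = 3627.5980/435.3350 = 8.3329 kJ/K
dS_surr = -3627.5980/518.5210 = -6.9960 kJ/K
dS_gen = 8.3329 - 6.9960 = 1.3368 kJ/K (irreversible)

dS_gen = 1.3368 kJ/K, irreversible


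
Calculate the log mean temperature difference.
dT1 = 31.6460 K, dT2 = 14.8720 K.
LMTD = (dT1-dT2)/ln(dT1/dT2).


dT1/dT2 = 2.1279
ln(dT1/dT2) = 0.7551
LMTD = 16.7740 / 0.7551 = 22.2133 K

22.2133 K


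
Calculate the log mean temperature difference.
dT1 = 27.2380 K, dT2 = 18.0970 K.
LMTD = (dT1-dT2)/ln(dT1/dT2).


dT1/dT2 = 1.5051
ln(dT1/dT2) = 0.4089
LMTD = 9.1410 / 0.4089 = 22.3569 K

22.3569 K


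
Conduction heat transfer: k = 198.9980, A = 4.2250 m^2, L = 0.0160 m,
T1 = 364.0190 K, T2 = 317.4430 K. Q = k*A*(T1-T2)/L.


dT = 46.5760 K
Q = 198.9980 * 4.2250 * 46.5760 / 0.0160 = 2447471.4271 W

2447471.4271 W


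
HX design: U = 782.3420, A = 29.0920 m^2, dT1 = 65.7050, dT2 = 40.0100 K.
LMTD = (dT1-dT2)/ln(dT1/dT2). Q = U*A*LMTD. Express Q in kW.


LMTD = 51.7997 K
Q = 782.3420 * 29.0920 * 51.7997 = 1178955.0371 W = 1178.9550 kW

1178.9550 kW


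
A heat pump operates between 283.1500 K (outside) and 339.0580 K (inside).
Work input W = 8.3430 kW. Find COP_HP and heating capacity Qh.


COP = 339.0580 / 55.9080 = 6.0646
Qh = 6.0646 * 8.3430 = 50.5967 kW

COP = 6.0646, Qh = 50.5967 kW


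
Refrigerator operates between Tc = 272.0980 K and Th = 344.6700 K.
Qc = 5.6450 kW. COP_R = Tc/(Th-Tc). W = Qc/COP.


COP = 272.0980 / 72.5720 = 3.7494
W = 5.6450 / 3.7494 = 1.5056 kW

COP = 3.7494, W = 1.5056 kW


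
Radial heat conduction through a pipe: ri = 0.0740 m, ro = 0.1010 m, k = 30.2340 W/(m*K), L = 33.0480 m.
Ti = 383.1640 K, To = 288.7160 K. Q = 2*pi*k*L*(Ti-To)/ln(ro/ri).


dT = 94.4480 K
ln(ro/ri) = 0.3111
Q = 2*pi*30.2340*33.0480*94.4480 / 0.3111 = 1906231.5213 W

1906231.5213 W


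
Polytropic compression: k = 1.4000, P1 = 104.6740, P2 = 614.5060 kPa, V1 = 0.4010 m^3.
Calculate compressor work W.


(k-1)/k = 0.2857
(P2/P1)^exp = 1.6582
W = 3.5000 * 104.6740 * 0.4010 * (1.6582 - 1) = 96.6894 kJ

96.6894 kJ


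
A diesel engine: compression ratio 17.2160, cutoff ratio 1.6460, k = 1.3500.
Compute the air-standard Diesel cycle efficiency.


r^(k-1) = 2.7075
rc^k = 1.9597
eta = 0.5936 = 59.3581%

59.3581%


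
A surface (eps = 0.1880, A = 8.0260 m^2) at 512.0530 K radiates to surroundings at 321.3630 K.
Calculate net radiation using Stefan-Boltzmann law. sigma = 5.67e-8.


T^4 = 6.8748e+10
Tsurr^4 = 1.0666e+10
Q = 0.1880 * 5.67e-8 * 8.0260 * 5.8082e+10 = 4969.1770 W

4969.1770 W


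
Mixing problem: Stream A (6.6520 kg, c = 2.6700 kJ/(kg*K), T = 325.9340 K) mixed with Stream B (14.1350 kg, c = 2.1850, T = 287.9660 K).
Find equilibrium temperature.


num = 14682.6843
den = 48.6458
Tf = 301.8283 K

301.8283 K


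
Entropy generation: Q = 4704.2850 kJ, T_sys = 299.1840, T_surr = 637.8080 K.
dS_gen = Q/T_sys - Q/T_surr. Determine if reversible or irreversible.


dS_sys = 4704.2850/299.1840 = 15.7237 kJ/K
dS_surr = -4704.2850/637.8080 = -7.3757 kJ/K
dS_gen = 15.7237 - 7.3757 = 8.3480 kJ/K (irreversible)

dS_gen = 8.3480 kJ/K, irreversible


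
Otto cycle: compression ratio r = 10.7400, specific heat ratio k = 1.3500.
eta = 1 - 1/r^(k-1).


r^(k-1) = 2.2954
eta = 1 - 1/2.2954 = 0.5643 = 56.4339%

56.4339%


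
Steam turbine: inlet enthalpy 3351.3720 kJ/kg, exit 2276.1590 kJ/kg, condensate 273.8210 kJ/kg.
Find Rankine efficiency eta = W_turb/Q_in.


W = 1075.2130 kJ/kg
Q_in = 3077.5510 kJ/kg
eta = 0.3494 = 34.9373%

eta = 34.9373%


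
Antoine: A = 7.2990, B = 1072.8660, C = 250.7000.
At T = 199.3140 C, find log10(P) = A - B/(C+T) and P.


C+T = 450.0140
B/(C+T) = 2.3841
log10(P) = 7.2990 - 2.3841 = 4.9149
P = 10^4.9149 = 82210.5407 mmHg

82210.5407 mmHg


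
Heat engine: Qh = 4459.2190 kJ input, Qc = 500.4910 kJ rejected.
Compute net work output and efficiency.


W = 4459.2190 - 500.4910 = 3958.7280 kJ
eta = 3958.7280 / 4459.2190 = 0.8878 = 88.7763%

W = 3958.7280 kJ, eta = 88.7763%


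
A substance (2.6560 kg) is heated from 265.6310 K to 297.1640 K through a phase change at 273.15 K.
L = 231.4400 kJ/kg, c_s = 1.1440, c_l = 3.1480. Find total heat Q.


Q1 (sensible, solid) = 2.6560 * 1.1440 * 7.5190 = 22.8462 kJ
Q2 (latent) = 2.6560 * 231.4400 = 614.7046 kJ
Q3 (sensible, liquid) = 2.6560 * 3.1480 * 24.0140 = 200.7832 kJ
Q_total = 838.3340 kJ

838.3340 kJ


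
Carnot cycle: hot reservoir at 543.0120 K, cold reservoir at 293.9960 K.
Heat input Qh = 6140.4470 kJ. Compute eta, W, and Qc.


eta = 1 - 293.9960/543.0120 = 0.4586
W = 0.4586 * 6140.4470 = 2815.9038 kJ
Qc = 6140.4470 - 2815.9038 = 3324.5432 kJ

eta = 45.8583%, W = 2815.9038 kJ, Qc = 3324.5432 kJ


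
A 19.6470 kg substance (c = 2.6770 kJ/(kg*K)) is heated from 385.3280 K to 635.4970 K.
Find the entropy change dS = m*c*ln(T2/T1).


T2/T1 = 1.6492
ln(T2/T1) = 0.5003
dS = 19.6470 * 2.6770 * 0.5003 = 26.3139 kJ/K

26.3139 kJ/K


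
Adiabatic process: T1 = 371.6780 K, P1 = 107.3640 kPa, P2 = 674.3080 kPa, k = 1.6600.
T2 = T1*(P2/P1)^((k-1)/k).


(k-1)/k = 0.3976
(P2/P1)^exp = 2.0762
T2 = 371.6780 * 2.0762 = 771.6917 K

771.6917 K


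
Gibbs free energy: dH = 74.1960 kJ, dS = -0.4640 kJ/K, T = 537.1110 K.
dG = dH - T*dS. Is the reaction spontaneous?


T*dS = 537.1110 * -0.4640 = -249.2195 kJ
dG = 74.1960 + 249.2195 = 323.4155 kJ (non-spontaneous)

dG = 323.4155 kJ, non-spontaneous


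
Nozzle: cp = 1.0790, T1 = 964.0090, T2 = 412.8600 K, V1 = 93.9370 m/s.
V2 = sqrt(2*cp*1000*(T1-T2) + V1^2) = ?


dT = 551.1490 K
2*cp*1000*dT = 1189379.5420
V1^2 = 8824.1600
V2 = sqrt(1198203.7020) = 1094.6249 m/s

1094.6249 m/s


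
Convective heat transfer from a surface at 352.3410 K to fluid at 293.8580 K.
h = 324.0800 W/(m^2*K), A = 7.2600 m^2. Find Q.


dT = 58.4830 K
Q = 324.0800 * 7.2600 * 58.4830 = 137600.0188 W

137600.0188 W


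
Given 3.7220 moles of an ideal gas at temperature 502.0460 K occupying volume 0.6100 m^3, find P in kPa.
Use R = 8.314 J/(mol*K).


P = nRT/V = 3.7220 * 8.314 * 502.0460 / 0.6100
= 15535.6669 / 0.6100 = 25468.3063 Pa = 25.4683 kPa

25.4683 kPa


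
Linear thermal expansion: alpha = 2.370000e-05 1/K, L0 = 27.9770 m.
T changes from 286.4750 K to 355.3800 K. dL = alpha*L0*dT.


dT = 68.9050 K
dL = 2.370000e-05 * 27.9770 * 68.9050 = 0.045688 m
L_final = 28.022688 m

dL = 0.045688 m


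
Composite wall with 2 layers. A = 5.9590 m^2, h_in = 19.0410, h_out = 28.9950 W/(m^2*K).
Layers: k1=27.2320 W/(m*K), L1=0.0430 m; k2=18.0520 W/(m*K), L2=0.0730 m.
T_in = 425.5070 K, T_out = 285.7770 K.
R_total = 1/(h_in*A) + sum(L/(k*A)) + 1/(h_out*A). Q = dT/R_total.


R_conv_in = 1/(19.0410*5.9590) = 0.0088
R_1 = 0.0430/(27.2320*5.9590) = 0.0003
R_2 = 0.0730/(18.0520*5.9590) = 0.0007
R_conv_out = 1/(28.9950*5.9590) = 0.0058
R_total = 0.0155 K/W
Q = 139.7300 / 0.0155 = 8989.0143 W

R_total = 0.0155 K/W, Q = 8989.0143 W


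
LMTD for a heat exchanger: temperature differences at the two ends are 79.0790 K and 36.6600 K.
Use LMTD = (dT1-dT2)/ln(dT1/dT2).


dT1/dT2 = 2.1571
ln(dT1/dT2) = 0.7688
LMTD = 42.4190 / 0.7688 = 55.1784 K

55.1784 K


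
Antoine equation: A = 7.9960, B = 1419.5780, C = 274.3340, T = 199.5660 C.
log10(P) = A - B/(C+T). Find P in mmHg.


C+T = 473.9000
B/(C+T) = 2.9955
log10(P) = 7.9960 - 2.9955 = 5.0005
P = 10^5.0005 = 100110.0637 mmHg

100110.0637 mmHg


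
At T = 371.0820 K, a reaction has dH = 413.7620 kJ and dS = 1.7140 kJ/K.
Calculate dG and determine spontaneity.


T*dS = 371.0820 * 1.7140 = 636.0345 kJ
dG = 413.7620 - 636.0345 = -222.2725 kJ (spontaneous)

dG = -222.2725 kJ, spontaneous


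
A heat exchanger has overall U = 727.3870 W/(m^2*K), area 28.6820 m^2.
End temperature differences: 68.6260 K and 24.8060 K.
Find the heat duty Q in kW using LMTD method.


LMTD = 43.0627 K
Q = 727.3870 * 28.6820 * 43.0627 = 898413.4681 W = 898.4135 kW

898.4135 kW


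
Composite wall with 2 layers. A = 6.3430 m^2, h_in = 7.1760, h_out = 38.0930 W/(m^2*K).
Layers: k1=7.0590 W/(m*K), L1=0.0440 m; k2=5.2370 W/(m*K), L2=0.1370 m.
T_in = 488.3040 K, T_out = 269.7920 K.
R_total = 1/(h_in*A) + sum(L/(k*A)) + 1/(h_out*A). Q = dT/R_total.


R_conv_in = 1/(7.1760*6.3430) = 0.0220
R_1 = 0.0440/(7.0590*6.3430) = 0.0010
R_2 = 0.1370/(5.2370*6.3430) = 0.0041
R_conv_out = 1/(38.0930*6.3430) = 0.0041
R_total = 0.0312 K/W
Q = 218.5120 / 0.0312 = 7000.1751 W

R_total = 0.0312 K/W, Q = 7000.1751 W


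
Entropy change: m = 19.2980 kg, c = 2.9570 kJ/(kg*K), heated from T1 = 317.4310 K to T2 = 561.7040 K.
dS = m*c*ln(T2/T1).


T2/T1 = 1.7695
ln(T2/T1) = 0.5707
dS = 19.2980 * 2.9570 * 0.5707 = 32.5674 kJ/K

32.5674 kJ/K


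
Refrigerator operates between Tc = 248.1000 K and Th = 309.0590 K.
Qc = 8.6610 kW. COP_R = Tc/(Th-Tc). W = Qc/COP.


COP = 248.1000 / 60.9590 = 4.0699
W = 8.6610 / 4.0699 = 2.1280 kW

COP = 4.0699, W = 2.1280 kW


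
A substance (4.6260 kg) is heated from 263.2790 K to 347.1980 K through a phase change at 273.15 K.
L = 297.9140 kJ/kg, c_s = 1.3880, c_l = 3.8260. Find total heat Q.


Q1 (sensible, solid) = 4.6260 * 1.3880 * 9.8710 = 63.3806 kJ
Q2 (latent) = 4.6260 * 297.9140 = 1378.1502 kJ
Q3 (sensible, liquid) = 4.6260 * 3.8260 * 74.0480 = 1310.5812 kJ
Q_total = 2752.1119 kJ

2752.1119 kJ


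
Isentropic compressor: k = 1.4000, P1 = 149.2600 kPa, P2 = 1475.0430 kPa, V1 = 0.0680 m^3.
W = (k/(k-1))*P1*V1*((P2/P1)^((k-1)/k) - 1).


(k-1)/k = 0.2857
(P2/P1)^exp = 1.9242
W = 3.5000 * 149.2600 * 0.0680 * (1.9242 - 1) = 32.8305 kJ

32.8305 kJ


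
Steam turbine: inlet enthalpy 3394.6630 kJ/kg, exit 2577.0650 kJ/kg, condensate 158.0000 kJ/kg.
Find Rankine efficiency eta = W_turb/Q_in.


W = 817.5980 kJ/kg
Q_in = 3236.6630 kJ/kg
eta = 0.2526 = 25.2605%

eta = 25.2605%


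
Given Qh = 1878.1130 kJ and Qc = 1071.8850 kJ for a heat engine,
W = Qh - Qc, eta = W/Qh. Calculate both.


W = 1878.1130 - 1071.8850 = 806.2280 kJ
eta = 806.2280 / 1878.1130 = 0.4293 = 42.9276%

W = 806.2280 kJ, eta = 42.9276%


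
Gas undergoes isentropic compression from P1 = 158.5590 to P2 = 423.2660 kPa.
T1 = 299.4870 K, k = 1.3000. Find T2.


(k-1)/k = 0.2308
(P2/P1)^exp = 1.2543
T2 = 299.4870 * 1.2543 = 375.6498 K

375.6498 K


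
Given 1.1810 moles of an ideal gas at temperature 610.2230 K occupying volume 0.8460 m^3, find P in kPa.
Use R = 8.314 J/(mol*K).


P = nRT/V = 1.1810 * 8.314 * 610.2230 / 0.8460
= 5991.6783 / 0.8460 = 7082.3621 Pa = 7.0824 kPa

7.0824 kPa


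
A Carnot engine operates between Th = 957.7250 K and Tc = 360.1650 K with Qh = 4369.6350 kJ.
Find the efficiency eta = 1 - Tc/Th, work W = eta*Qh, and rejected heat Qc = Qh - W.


eta = 1 - 360.1650/957.7250 = 0.6239
W = 0.6239 * 4369.6350 = 2726.3767 kJ
Qc = 4369.6350 - 2726.3767 = 1643.2583 kJ

eta = 62.3937%, W = 2726.3767 kJ, Qc = 1643.2583 kJ


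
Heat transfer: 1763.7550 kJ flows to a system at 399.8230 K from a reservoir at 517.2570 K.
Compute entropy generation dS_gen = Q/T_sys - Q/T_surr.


dS_sys = 1763.7550/399.8230 = 4.4113 kJ/K
dS_surr = -1763.7550/517.2570 = -3.4098 kJ/K
dS_gen = 4.4113 - 3.4098 = 1.0015 kJ/K (irreversible)

dS_gen = 1.0015 kJ/K, irreversible


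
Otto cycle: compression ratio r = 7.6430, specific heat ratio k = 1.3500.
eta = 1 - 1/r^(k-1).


r^(k-1) = 2.0377
eta = 1 - 1/2.0377 = 0.5093 = 50.9253%

50.9253%


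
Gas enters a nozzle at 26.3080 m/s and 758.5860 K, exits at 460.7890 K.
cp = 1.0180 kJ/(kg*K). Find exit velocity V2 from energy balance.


dT = 297.7970 K
2*cp*1000*dT = 606314.6920
V1^2 = 692.1109
V2 = sqrt(607006.8029) = 779.1064 m/s

779.1064 m/s


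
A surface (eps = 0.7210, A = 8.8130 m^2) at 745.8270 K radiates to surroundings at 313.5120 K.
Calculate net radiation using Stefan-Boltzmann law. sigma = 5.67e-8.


T^4 = 3.0942e+11
Tsurr^4 = 9.6609e+09
Q = 0.7210 * 5.67e-8 * 8.8130 * 2.9976e+11 = 107998.7311 W

107998.7311 W


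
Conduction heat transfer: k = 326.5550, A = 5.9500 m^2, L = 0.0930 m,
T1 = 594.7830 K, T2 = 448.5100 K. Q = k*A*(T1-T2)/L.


dT = 146.2730 K
Q = 326.5550 * 5.9500 * 146.2730 / 0.0930 = 3056008.2593 W

3056008.2593 W


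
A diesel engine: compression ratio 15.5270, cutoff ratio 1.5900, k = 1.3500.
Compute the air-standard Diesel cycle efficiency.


r^(k-1) = 2.6114
rc^k = 1.8702
eta = 0.5816 = 58.1642%

58.1642%


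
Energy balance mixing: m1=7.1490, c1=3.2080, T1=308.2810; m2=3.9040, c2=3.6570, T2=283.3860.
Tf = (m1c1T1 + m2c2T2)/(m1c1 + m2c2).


num = 11115.9955
den = 37.2109
Tf = 298.7294 K

298.7294 K


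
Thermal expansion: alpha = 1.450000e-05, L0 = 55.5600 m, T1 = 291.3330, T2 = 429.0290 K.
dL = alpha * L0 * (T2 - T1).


dT = 137.6960 K
dL = 1.450000e-05 * 55.5600 * 137.6960 = 0.110931 m
L_final = 55.670931 m

dL = 0.110931 m


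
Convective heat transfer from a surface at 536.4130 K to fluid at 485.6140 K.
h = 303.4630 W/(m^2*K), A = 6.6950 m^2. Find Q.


dT = 50.7990 K
Q = 303.4630 * 6.6950 * 50.7990 = 103207.5554 W

103207.5554 W


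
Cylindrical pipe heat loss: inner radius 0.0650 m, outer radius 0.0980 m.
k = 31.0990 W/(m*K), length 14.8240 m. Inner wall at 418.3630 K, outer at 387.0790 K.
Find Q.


dT = 31.2840 K
ln(ro/ri) = 0.4106
Q = 2*pi*31.0990*14.8240*31.2840 / 0.4106 = 220706.9276 W

220706.9276 W


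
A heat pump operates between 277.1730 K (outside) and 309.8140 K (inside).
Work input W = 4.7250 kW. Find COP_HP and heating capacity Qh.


COP = 309.8140 / 32.6410 = 9.4916
Qh = 9.4916 * 4.7250 = 44.8476 kW

COP = 9.4916, Qh = 44.8476 kW


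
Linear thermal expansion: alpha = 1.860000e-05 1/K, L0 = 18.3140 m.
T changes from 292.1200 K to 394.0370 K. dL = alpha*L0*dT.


dT = 101.9170 K
dL = 1.860000e-05 * 18.3140 * 101.9170 = 0.034717 m
L_final = 18.348717 m

dL = 0.034717 m


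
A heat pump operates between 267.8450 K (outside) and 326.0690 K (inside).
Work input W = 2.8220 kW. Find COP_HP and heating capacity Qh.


COP = 326.0690 / 58.2240 = 5.6003
Qh = 5.6003 * 2.8220 = 15.8039 kW

COP = 5.6003, Qh = 15.8039 kW


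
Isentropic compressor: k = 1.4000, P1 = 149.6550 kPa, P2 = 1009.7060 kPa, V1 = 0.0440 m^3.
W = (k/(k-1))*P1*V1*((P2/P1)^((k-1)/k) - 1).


(k-1)/k = 0.2857
(P2/P1)^exp = 1.7254
W = 3.5000 * 149.6550 * 0.0440 * (1.7254 - 1) = 16.7179 kJ

16.7179 kJ


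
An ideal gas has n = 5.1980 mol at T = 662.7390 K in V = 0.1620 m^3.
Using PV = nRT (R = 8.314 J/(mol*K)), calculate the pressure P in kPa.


P = nRT/V = 5.1980 * 8.314 * 662.7390 / 0.1620
= 28641.0426 / 0.1620 = 176796.5594 Pa = 176.7966 kPa

176.7966 kPa


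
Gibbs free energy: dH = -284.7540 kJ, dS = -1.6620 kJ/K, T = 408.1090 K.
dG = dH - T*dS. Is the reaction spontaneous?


T*dS = 408.1090 * -1.6620 = -678.2772 kJ
dG = -284.7540 + 678.2772 = 393.5232 kJ (non-spontaneous)

dG = 393.5232 kJ, non-spontaneous


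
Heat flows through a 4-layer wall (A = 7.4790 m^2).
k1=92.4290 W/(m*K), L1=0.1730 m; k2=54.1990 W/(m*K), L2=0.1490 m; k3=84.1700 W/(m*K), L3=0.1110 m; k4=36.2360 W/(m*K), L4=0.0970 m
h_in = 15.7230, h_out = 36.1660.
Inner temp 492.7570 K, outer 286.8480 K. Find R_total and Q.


R_conv_in = 1/(15.7230*7.4790) = 0.0085
R_1 = 0.1730/(92.4290*7.4790) = 0.0003
R_2 = 0.1490/(54.1990*7.4790) = 0.0004
R_3 = 0.1110/(84.1700*7.4790) = 0.0002
R_4 = 0.0970/(36.2360*7.4790) = 0.0004
R_conv_out = 1/(36.1660*7.4790) = 0.0037
R_total = 0.0134 K/W
Q = 205.9090 / 0.0134 = 15420.3099 W

R_total = 0.0134 K/W, Q = 15420.3099 W


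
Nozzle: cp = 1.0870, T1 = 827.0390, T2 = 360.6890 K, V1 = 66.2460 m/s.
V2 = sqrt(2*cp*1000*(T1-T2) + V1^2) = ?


dT = 466.3500 K
2*cp*1000*dT = 1013844.9000
V1^2 = 4388.5325
V2 = sqrt(1018233.4325) = 1009.0755 m/s

1009.0755 m/s


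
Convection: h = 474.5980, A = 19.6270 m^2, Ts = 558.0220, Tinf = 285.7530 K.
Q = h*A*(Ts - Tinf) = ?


dT = 272.2690 K
Q = 474.5980 * 19.6270 * 272.2690 = 2536168.0228 W

2536168.0228 W


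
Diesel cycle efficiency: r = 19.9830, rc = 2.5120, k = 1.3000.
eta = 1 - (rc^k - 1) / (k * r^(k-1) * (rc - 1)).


r^(k-1) = 2.4558
rc^k = 3.3115
eta = 0.5211 = 52.1148%

52.1148%
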